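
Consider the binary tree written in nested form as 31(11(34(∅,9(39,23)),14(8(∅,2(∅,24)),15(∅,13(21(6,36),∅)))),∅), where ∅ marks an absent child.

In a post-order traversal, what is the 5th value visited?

24

Post-order visits the left subtree, then the right subtree, then the node.
At 31: go left to 11.
  At 11: go left to 34.
    At 34: no left child.
    At 34: go right to 9.
      At 9: go left to 39.
        39 is a leaf — visit 39.
      At 9: go right to 23.
        23 is a leaf — visit 23.
      Visit 9.
    Visit 34.
  At 11: go right to 14.
    At 14: go left to 8.
      At 8: no left child.
      At 8: go right to 2.
        At 2: no left child.
        At 2: go right to 24.
          24 is a leaf — visit 24.
        Visit 2.
      Visit 8.
    At 14: go right to 15.
      At 15: no left child.
      At 15: go right to 13.
        At 13: go left to 21.
          At 21: go left to 6.
            6 is a leaf — visit 6.
          At 21: go right to 36.
            36 is a leaf — visit 36.
          Visit 21.
        At 13: no right child.
        Visit 13.
      Visit 15.
    Visit 14.
  Visit 11.
At 31: no right child.
Visit 31.
Full post-order sequence: 39, 23, 9, 34, 24, 2, 8, 6, 36, 21, 13, 15, 14, 11, 31.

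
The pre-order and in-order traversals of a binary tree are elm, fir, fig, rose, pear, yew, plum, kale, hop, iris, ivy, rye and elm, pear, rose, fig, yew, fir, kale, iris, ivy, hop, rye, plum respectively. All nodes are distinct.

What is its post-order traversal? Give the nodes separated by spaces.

The first element of pre-order is the root; it splits in-order into left and right subtrees.
Root elm: left subtree has 0 nodes { }, right has 11 {pear, rose, fig, yew, fir, kale, iris, ivy, hop, rye, plum}.
  Root fir: left subtree has 4 nodes {pear, rose, fig, yew}, right has 6 {kale, iris, ivy, hop, rye, plum}.
    Root fig: left subtree has 2 nodes {pear, rose}, right has 1 {yew}.
      Root rose: left subtree has 1 node {pear}, right has 0 { }.
    Root plum: left subtree has 5 nodes {kale, iris, ivy, hop, rye}, right has 0 { }.
      Root kale: left subtree has 0 nodes { }, right has 4 {iris, ivy, hop, rye}.
        Root hop: left subtree has 2 nodes {iris, ivy}, right has 1 {rye}.
          Root iris: left subtree has 0 nodes { }, right has 1 {ivy}.

pear rose yew fig ivy iris rye hop kale plum fir elm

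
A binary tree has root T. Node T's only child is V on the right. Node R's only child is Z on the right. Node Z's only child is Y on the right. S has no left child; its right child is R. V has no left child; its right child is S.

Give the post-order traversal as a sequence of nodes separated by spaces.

Post-order visits the left subtree, then the right subtree, then the node.
At T: no left child.
At T: go right to V.
  At V: no left child.
  At V: go right to S.
    At S: no left child.
    At S: go right to R.
      At R: no left child.
      At R: go right to Z.
        At Z: no left child.
        At Z: go right to Y.
          Y is a leaf — visit Y.
        Visit Z.
      Visit R.
    Visit S.
  Visit V.
Visit T.

Y Z R S V T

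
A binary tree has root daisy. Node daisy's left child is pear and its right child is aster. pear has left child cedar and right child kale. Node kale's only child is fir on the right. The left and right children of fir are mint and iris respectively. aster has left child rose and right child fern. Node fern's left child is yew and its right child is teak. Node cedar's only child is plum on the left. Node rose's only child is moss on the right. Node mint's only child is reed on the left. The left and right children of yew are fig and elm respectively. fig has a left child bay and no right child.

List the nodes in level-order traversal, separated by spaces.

Level-order visits nodes level by level from the root, left to right within each level.
Level 0: daisy
Level 1: pear, aster
Level 2: cedar, kale, rose, fern
Level 3: plum, fir, moss, yew, teak
Level 4: mint, iris, fig, elm
Level 5: reed, bay

daisy pear aster cedar kale rose fern plum fir moss yew teak mint iris fig elm reed bay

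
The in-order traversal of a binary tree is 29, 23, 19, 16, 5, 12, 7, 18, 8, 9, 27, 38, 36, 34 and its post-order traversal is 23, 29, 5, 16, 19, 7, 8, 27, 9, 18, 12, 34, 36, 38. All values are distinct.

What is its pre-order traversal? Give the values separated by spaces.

38 12 19 29 23 16 5 18 7 9 8 27 36 34

The last element of post-order is the root; it splits in-order into left and right subtrees.
Root 38: left subtree has 11 nodes {29, 23, 19, 16, 5, 12, 7, 18, 8, 9, 27}, right has 2 {36, 34}.
  Root 12: left subtree has 5 nodes {29, 23, 19, 16, 5}, right has 5 {7, 18, 8, 9, 27}.
    Root 19: left subtree has 2 nodes {29, 23}, right has 2 {16, 5}.
      Root 29: left subtree has 0 nodes { }, right has 1 {23}.
      Root 16: left subtree has 0 nodes { }, right has 1 {5}.
    Root 18: left subtree has 1 node {7}, right has 3 {8, 9, 27}.
      Root 9: left subtree has 1 node {8}, right has 1 {27}.
  Root 36: left subtree has 0 nodes { }, right has 1 {34}.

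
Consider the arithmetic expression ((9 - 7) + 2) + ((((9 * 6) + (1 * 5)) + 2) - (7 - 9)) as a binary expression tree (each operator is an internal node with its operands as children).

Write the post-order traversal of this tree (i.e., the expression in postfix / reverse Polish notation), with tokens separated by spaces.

9 7 - 2 + 9 6 * 1 5 * + 2 + 7 9 - - +

Post-order on an expression tree gives postfix notation: for each operator, emit left operand, right operand, then the operator.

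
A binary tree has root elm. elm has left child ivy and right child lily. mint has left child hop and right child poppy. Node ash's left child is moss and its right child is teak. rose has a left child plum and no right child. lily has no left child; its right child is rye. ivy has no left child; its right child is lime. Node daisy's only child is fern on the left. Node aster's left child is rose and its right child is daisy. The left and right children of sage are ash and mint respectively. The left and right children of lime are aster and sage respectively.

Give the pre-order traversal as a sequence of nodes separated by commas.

Pre-order visits the node, then its left subtree, then its right subtree.
Visit elm.
At elm: go left to ivy.
  Visit ivy.
  At ivy: no left child.
  At ivy: go right to lime.
    Visit lime.
    At lime: go left to aster.
      Visit aster.
      At aster: go left to rose.
        Visit rose.
        At rose: go left to plum.
          plum is a leaf — visit plum.
        At rose: no right child.
      At aster: go right to daisy.
        Visit daisy.
        At daisy: go left to fern.
          fern is a leaf — visit fern.
        At daisy: no right child.
    At lime: go right to sage.
      Visit sage.
      At sage: go left to ash.
        Visit ash.
        At ash: go left to moss.
          moss is a leaf — visit moss.
        At ash: go right to teak.
          teak is a leaf — visit teak.
      At sage: go right to mint.
        Visit mint.
        At mint: go left to hop.
          hop is a leaf — visit hop.
        At mint: go right to poppy.
          poppy is a leaf — visit poppy.
At elm: go right to lily.
  Visit lily.
  At lily: no left child.
  At lily: go right to rye.
    rye is a leaf — visit rye.

elm, ivy, lime, aster, rose, plum, daisy, fern, sage, ash, moss, teak, mint, hop, poppy, lily, rye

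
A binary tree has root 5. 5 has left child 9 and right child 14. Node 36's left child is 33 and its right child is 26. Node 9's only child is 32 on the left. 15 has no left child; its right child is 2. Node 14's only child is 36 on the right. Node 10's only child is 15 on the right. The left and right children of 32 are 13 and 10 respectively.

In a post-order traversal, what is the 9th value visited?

36

Post-order visits the left subtree, then the right subtree, then the node.
At 5: go left to 9.
  At 9: go left to 32.
    At 32: go left to 13.
      13 is a leaf — visit 13.
    At 32: go right to 10.
      At 10: no left child.
      At 10: go right to 15.
        At 15: no left child.
        At 15: go right to 2.
          2 is a leaf — visit 2.
        Visit 15.
      Visit 10.
    Visit 32.
  At 9: no right child.
  Visit 9.
At 5: go right to 14.
  At 14: no left child.
  At 14: go right to 36.
    At 36: go left to 33.
      33 is a leaf — visit 33.
    At 36: go right to 26.
      26 is a leaf — visit 26.
    Visit 36.
  Visit 14.
Visit 5.
Full post-order sequence: 13, 2, 15, 10, 32, 9, 33, 26, 36, 14, 5.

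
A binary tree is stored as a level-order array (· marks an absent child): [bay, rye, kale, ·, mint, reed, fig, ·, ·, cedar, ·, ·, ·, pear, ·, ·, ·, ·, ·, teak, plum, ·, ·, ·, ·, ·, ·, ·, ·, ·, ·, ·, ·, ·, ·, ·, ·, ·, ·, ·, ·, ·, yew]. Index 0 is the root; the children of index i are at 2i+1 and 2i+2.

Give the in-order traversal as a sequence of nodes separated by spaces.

In-order visits the left subtree, then the node, then the right subtree.
At bay: go left to rye.
  At rye: no left child.
  Visit rye.
  At rye: go right to mint.
    At mint: go left to cedar.
      At cedar: go left to teak.
        teak is a leaf — visit teak.
      Visit cedar.
      At cedar: go right to plum.
        At plum: no left child.
        Visit plum.
        At plum: go right to yew.
          yew is a leaf — visit yew.
    Visit mint.
    At mint: no right child.
Visit bay.
At bay: go right to kale.
  At kale: go left to reed.
    reed is a leaf — visit reed.
  Visit kale.
  At kale: go right to fig.
    At fig: go left to pear.
      pear is a leaf — visit pear.
    Visit fig.
    At fig: no right child.

rye teak cedar plum yew mint bay reed kale pear fig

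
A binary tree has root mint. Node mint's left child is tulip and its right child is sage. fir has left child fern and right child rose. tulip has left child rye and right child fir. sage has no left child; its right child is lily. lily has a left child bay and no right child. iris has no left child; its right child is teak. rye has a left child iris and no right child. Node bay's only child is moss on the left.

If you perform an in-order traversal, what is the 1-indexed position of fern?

5

In-order visits the left subtree, then the node, then the right subtree.
At mint: go left to tulip.
  At tulip: go left to rye.
    At rye: go left to iris.
      At iris: no left child.
      Visit iris.
      At iris: go right to teak.
        teak is a leaf — visit teak.
    Visit rye.
    At rye: no right child.
  Visit tulip.
  At tulip: go right to fir.
    At fir: go left to fern.
      fern is a leaf — visit fern.
    Visit fir.
    At fir: go right to rose.
      rose is a leaf — visit rose.
Visit mint.
At mint: go right to sage.
  At sage: no left child.
  Visit sage.
  At sage: go right to lily.
    At lily: go left to bay.
      At bay: go left to moss.
        moss is a leaf — visit moss.
      Visit bay.
      At bay: no right child.
    Visit lily.
    At lily: no right child.
Full in-order sequence: iris, teak, rye, tulip, fern, fir, rose, mint, sage, moss, bay, lily.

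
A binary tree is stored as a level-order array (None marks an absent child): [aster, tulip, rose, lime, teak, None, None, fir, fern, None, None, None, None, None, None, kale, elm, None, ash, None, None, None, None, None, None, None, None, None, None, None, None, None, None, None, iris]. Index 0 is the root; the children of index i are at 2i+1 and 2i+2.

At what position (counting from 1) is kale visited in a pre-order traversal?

5

Pre-order visits the node, then its left subtree, then its right subtree.
Visit aster.
At aster: go left to tulip.
  Visit tulip.
  At tulip: go left to lime.
    Visit lime.
    At lime: go left to fir.
      Visit fir.
      At fir: go left to kale.
        kale is a leaf — visit kale.
      At fir: go right to elm.
        Visit elm.
        At elm: no left child.
        At elm: go right to iris.
          iris is a leaf — visit iris.
    At lime: go right to fern.
      Visit fern.
      At fern: no left child.
      At fern: go right to ash.
        ash is a leaf — visit ash.
  At tulip: go right to teak.
    teak is a leaf — visit teak.
At aster: go right to rose.
  rose is a leaf — visit rose.
Full pre-order sequence: aster, tulip, lime, fir, kale, elm, iris, fern, ash, teak, rose.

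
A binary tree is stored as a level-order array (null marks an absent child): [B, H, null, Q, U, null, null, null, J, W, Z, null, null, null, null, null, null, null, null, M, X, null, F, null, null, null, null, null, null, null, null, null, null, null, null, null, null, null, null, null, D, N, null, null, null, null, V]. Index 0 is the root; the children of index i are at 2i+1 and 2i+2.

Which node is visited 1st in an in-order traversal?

Q

In-order visits the left subtree, then the node, then the right subtree.
At B: go left to H.
  At H: go left to Q.
    At Q: no left child.
    Visit Q.
    At Q: go right to J.
      J is a leaf — visit J.
  Visit H.
  At H: go right to U.
    At U: go left to W.
      At W: go left to M.
        At M: no left child.
        Visit M.
        At M: go right to D.
          D is a leaf — visit D.
      Visit W.
      At W: go right to X.
        At X: go left to N.
          N is a leaf — visit N.
        Visit X.
        At X: no right child.
    Visit U.
    At U: go right to Z.
      At Z: no left child.
      Visit Z.
      At Z: go right to F.
        At F: no left child.
        Visit F.
        At F: go right to V.
          V is a leaf — visit V.
Visit B.
At B: no right child.
Full in-order sequence: Q, J, H, M, D, W, N, X, U, Z, F, V, B.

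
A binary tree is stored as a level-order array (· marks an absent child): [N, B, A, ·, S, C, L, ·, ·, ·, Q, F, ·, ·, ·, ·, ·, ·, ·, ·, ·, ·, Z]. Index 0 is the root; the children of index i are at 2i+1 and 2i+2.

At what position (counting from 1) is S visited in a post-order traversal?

3

Post-order visits the left subtree, then the right subtree, then the node.
At N: go left to B.
  At B: no left child.
  At B: go right to S.
    At S: no left child.
    At S: go right to Q.
      At Q: no left child.
      At Q: go right to Z.
        Z is a leaf — visit Z.
      Visit Q.
    Visit S.
  Visit B.
At N: go right to A.
  At A: go left to C.
    At C: go left to F.
      F is a leaf — visit F.
    At C: no right child.
    Visit C.
  At A: go right to L.
    L is a leaf — visit L.
  Visit A.
Visit N.
Full post-order sequence: Z, Q, S, B, F, C, L, A, N.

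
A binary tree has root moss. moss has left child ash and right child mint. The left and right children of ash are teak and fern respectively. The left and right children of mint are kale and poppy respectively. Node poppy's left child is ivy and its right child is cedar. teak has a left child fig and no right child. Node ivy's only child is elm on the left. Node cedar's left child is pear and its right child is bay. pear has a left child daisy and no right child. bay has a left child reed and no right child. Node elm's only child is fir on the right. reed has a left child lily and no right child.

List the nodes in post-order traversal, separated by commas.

Post-order visits the left subtree, then the right subtree, then the node.
At moss: go left to ash.
  At ash: go left to teak.
    At teak: go left to fig.
      fig is a leaf — visit fig.
    At teak: no right child.
    Visit teak.
  At ash: go right to fern.
    fern is a leaf — visit fern.
  Visit ash.
At moss: go right to mint.
  At mint: go left to kale.
    kale is a leaf — visit kale.
  At mint: go right to poppy.
    At poppy: go left to ivy.
      At ivy: go left to elm.
        At elm: no left child.
        At elm: go right to fir.
          fir is a leaf — visit fir.
        Visit elm.
      At ivy: no right child.
      Visit ivy.
    At poppy: go right to cedar.
      At cedar: go left to pear.
        At pear: go left to daisy.
          daisy is a leaf — visit daisy.
        At pear: no right child.
        Visit pear.
      At cedar: go right to bay.
        At bay: go left to reed.
          At reed: go left to lily.
            lily is a leaf — visit lily.
          At reed: no right child.
          Visit reed.
        At bay: no right child.
        Visit bay.
      Visit cedar.
    Visit poppy.
  Visit mint.
Visit moss.

fig, teak, fern, ash, kale, fir, elm, ivy, daisy, pear, lily, reed, bay, cedar, poppy, mint, moss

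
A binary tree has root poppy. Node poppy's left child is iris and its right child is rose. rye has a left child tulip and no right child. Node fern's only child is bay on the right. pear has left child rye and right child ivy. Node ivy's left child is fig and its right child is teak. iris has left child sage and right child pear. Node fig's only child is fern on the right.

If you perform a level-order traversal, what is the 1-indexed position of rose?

3

Level-order visits nodes level by level from the root, left to right within each level.
Level 0: poppy
Level 1: iris, rose
Level 2: sage, pear
Level 3: rye, ivy
Level 4: tulip, fig, teak
Level 5: fern
Level 6: bay
Full level-order sequence: poppy, iris, rose, sage, pear, rye, ivy, tulip, fig, teak, fern, bay.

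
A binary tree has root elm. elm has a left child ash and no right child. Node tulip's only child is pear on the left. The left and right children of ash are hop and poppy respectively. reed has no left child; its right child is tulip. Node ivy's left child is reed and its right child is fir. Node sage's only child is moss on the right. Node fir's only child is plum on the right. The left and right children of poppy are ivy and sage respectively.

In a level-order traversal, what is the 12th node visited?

pear

Level-order visits nodes level by level from the root, left to right within each level.
Level 0: elm
Level 1: ash
Level 2: hop, poppy
Level 3: ivy, sage
Level 4: reed, fir, moss
Level 5: tulip, plum
Level 6: pear
Full level-order sequence: elm, ash, hop, poppy, ivy, sage, reed, fir, moss, tulip, plum, pear.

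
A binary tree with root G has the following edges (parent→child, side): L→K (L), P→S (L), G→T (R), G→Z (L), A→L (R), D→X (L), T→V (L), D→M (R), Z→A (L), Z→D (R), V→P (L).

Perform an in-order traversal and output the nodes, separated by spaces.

In-order visits the left subtree, then the node, then the right subtree.
At G: go left to Z.
  At Z: go left to A.
    At A: no left child.
    Visit A.
    At A: go right to L.
      At L: go left to K.
        K is a leaf — visit K.
      Visit L.
      At L: no right child.
  Visit Z.
  At Z: go right to D.
    At D: go left to X.
      X is a leaf — visit X.
    Visit D.
    At D: go right to M.
      M is a leaf — visit M.
Visit G.
At G: go right to T.
  At T: go left to V.
    At V: go left to P.
      At P: go left to S.
        S is a leaf — visit S.
      Visit P.
      At P: no right child.
    Visit V.
    At V: no right child.
  Visit T.
  At T: no right child.

A K L Z X D M G S P V T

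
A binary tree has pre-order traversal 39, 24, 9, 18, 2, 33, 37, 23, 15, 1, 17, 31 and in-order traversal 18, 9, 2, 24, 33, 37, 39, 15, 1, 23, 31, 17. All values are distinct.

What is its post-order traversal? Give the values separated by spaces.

18 2 9 37 33 24 1 15 31 17 23 39

The first element of pre-order is the root; it splits in-order into left and right subtrees.
Root 39: left subtree has 6 nodes {18, 9, 2, 24, 33, 37}, right has 5 {15, 1, 23, 31, 17}.
  Root 24: left subtree has 3 nodes {18, 9, 2}, right has 2 {33, 37}.
    Root 9: left subtree has 1 node {18}, right has 1 {2}.
    Root 33: left subtree has 0 nodes { }, right has 1 {37}.
  Root 23: left subtree has 2 nodes {15, 1}, right has 2 {31, 17}.
    Root 15: left subtree has 0 nodes { }, right has 1 {1}.
    Root 17: left subtree has 1 node {31}, right has 0 { }.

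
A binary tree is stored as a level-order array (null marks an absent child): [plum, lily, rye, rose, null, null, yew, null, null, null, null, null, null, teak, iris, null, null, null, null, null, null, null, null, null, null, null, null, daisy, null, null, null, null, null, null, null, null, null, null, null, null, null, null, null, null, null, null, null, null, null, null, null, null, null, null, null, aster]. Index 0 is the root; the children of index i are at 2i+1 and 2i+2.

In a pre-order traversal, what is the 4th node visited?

rye

Pre-order visits the node, then its left subtree, then its right subtree.
Visit plum.
At plum: go left to lily.
  Visit lily.
  At lily: go left to rose.
    rose is a leaf — visit rose.
  At lily: no right child.
At plum: go right to rye.
  Visit rye.
  At rye: no left child.
  At rye: go right to yew.
    Visit yew.
    At yew: go left to teak.
      Visit teak.
      At teak: go left to daisy.
        Visit daisy.
        At daisy: go left to aster.
          aster is a leaf — visit aster.
        At daisy: no right child.
      At teak: no right child.
    At yew: go right to iris.
      iris is a leaf — visit iris.
Full pre-order sequence: plum, lily, rose, rye, yew, teak, daisy, aster, iris.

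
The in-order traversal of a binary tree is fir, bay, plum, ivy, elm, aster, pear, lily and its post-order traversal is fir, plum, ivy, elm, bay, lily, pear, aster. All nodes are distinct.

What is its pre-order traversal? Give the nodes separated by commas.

The last element of post-order is the root; it splits in-order into left and right subtrees.
Root aster: left subtree has 5 nodes {fir, bay, plum, ivy, elm}, right has 2 {pear, lily}.
  Root bay: left subtree has 1 node {fir}, right has 3 {plum, ivy, elm}.
    Root elm: left subtree has 2 nodes {plum, ivy}, right has 0 { }.
      Root ivy: left subtree has 1 node {plum}, right has 0 { }.
  Root pear: left subtree has 0 nodes { }, right has 1 {lily}.

aster, bay, fir, elm, ivy, plum, pear, lily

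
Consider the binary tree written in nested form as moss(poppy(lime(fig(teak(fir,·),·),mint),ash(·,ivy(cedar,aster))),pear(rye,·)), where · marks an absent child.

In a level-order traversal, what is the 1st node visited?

Level-order visits nodes level by level from the root, left to right within each level.
Level 0: moss
Level 1: poppy, pear
Level 2: lime, ash, rye
Level 3: fig, mint, ivy
Level 4: teak, cedar, aster
Level 5: fir
Full level-order sequence: moss, poppy, pear, lime, ash, rye, fig, mint, ivy, teak, cedar, aster, fir.

moss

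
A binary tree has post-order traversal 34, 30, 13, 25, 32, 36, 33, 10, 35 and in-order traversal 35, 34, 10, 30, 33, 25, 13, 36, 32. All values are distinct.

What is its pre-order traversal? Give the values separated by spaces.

The last element of post-order is the root; it splits in-order into left and right subtrees.
Root 35: left subtree has 0 nodes { }, right has 8 {34, 10, 30, 33, 25, 13, 36, 32}.
  Root 10: left subtree has 1 node {34}, right has 6 {30, 33, 25, 13, 36, 32}.
    Root 33: left subtree has 1 node {30}, right has 4 {25, 13, 36, 32}.
      Root 36: left subtree has 2 nodes {25, 13}, right has 1 {32}.
        Root 25: left subtree has 0 nodes { }, right has 1 {13}.

35 10 34 33 30 36 25 13 32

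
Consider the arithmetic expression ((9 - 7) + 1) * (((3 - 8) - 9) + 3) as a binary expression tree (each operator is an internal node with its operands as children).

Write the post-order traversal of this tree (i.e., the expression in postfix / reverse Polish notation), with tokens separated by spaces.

9 7 - 1 + 3 8 - 9 - 3 + *

Post-order on an expression tree gives postfix notation: for each operator, emit left operand, right operand, then the operator.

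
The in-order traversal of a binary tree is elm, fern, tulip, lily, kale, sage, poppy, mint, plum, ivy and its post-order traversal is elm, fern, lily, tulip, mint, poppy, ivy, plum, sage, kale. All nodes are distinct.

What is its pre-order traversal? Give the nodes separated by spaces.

kale tulip fern elm lily sage plum poppy mint ivy

The last element of post-order is the root; it splits in-order into left and right subtrees.
Root kale: left subtree has 4 nodes {elm, fern, tulip, lily}, right has 5 {sage, poppy, mint, plum, ivy}.
  Root tulip: left subtree has 2 nodes {elm, fern}, right has 1 {lily}.
    Root fern: left subtree has 1 node {elm}, right has 0 { }.
  Root sage: left subtree has 0 nodes { }, right has 4 {poppy, mint, plum, ivy}.
    Root plum: left subtree has 2 nodes {poppy, mint}, right has 1 {ivy}.
      Root poppy: left subtree has 0 nodes { }, right has 1 {mint}.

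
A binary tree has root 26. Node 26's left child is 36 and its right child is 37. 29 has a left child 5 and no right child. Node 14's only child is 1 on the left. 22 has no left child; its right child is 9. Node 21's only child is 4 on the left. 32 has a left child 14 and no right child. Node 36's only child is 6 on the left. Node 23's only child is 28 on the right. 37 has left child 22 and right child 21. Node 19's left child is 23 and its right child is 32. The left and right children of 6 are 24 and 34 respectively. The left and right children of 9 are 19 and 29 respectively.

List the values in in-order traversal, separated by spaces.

In-order visits the left subtree, then the node, then the right subtree.
At 26: go left to 36.
  At 36: go left to 6.
    At 6: go left to 24.
      24 is a leaf — visit 24.
    Visit 6.
    At 6: go right to 34.
      34 is a leaf — visit 34.
  Visit 36.
  At 36: no right child.
Visit 26.
At 26: go right to 37.
  At 37: go left to 22.
    At 22: no left child.
    Visit 22.
    At 22: go right to 9.
      At 9: go left to 19.
        At 19: go left to 23.
          At 23: no left child.
          Visit 23.
          At 23: go right to 28.
            28 is a leaf — visit 28.
        Visit 19.
        At 19: go right to 32.
          At 32: go left to 14.
            At 14: go left to 1.
              1 is a leaf — visit 1.
            Visit 14.
            At 14: no right child.
          Visit 32.
          At 32: no right child.
      Visit 9.
      At 9: go right to 29.
        At 29: go left to 5.
          5 is a leaf — visit 5.
        Visit 29.
        At 29: no right child.
  Visit 37.
  At 37: go right to 21.
    At 21: go left to 4.
      4 is a leaf — visit 4.
    Visit 21.
    At 21: no right child.

24 6 34 36 26 22 23 28 19 1 14 32 9 5 29 37 4 21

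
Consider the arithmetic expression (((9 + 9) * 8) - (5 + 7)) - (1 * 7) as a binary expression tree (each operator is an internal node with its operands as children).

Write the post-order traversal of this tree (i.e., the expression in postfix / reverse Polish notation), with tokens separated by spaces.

9 9 + 8 * 5 7 + - 1 7 * -

Post-order on an expression tree gives postfix notation: for each operator, emit left operand, right operand, then the operator.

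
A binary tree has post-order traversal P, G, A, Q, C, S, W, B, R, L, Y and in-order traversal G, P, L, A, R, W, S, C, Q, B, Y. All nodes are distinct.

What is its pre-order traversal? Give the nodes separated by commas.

The last element of post-order is the root; it splits in-order into left and right subtrees.
Root Y: left subtree has 10 nodes {G, P, L, A, R, W, S, C, Q, B}, right has 0 { }.
  Root L: left subtree has 2 nodes {G, P}, right has 7 {A, R, W, S, C, Q, B}.
    Root G: left subtree has 0 nodes { }, right has 1 {P}.
    Root R: left subtree has 1 node {A}, right has 5 {W, S, C, Q, B}.
      Root B: left subtree has 4 nodes {W, S, C, Q}, right has 0 { }.
        Root W: left subtree has 0 nodes { }, right has 3 {S, C, Q}.
          Root S: left subtree has 0 nodes { }, right has 2 {C, Q}.
            Root C: left subtree has 0 nodes { }, right has 1 {Q}.

Y, L, G, P, R, A, B, W, S, C, Q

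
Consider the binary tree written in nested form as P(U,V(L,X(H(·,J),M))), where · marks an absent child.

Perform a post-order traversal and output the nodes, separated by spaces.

Post-order visits the left subtree, then the right subtree, then the node.
At P: go left to U.
  U is a leaf — visit U.
At P: go right to V.
  At V: go left to L.
    L is a leaf — visit L.
  At V: go right to X.
    At X: go left to H.
      At H: no left child.
      At H: go right to J.
        J is a leaf — visit J.
      Visit H.
    At X: go right to M.
      M is a leaf — visit M.
    Visit X.
  Visit V.
Visit P.

U L J H M X V P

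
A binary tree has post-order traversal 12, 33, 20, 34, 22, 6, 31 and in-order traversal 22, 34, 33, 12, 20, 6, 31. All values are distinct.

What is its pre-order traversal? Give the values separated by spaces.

31 6 22 34 20 33 12

The last element of post-order is the root; it splits in-order into left and right subtrees.
Root 31: left subtree has 6 nodes {22, 34, 33, 12, 20, 6}, right has 0 { }.
  Root 6: left subtree has 5 nodes {22, 34, 33, 12, 20}, right has 0 { }.
    Root 22: left subtree has 0 nodes { }, right has 4 {34, 33, 12, 20}.
      Root 34: left subtree has 0 nodes { }, right has 3 {33, 12, 20}.
        Root 20: left subtree has 2 nodes {33, 12}, right has 0 { }.
          Root 33: left subtree has 0 nodes { }, right has 1 {12}.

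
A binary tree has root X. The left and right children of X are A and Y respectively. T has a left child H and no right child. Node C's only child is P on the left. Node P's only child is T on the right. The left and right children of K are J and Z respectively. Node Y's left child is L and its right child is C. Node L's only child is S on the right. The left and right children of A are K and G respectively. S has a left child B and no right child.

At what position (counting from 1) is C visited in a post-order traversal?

Post-order visits the left subtree, then the right subtree, then the node.
At X: go left to A.
  At A: go left to K.
    At K: go left to J.
      J is a leaf — visit J.
    At K: go right to Z.
      Z is a leaf — visit Z.
    Visit K.
  At A: go right to G.
    G is a leaf — visit G.
  Visit A.
At X: go right to Y.
  At Y: go left to L.
    At L: no left child.
    At L: go right to S.
      At S: go left to B.
        B is a leaf — visit B.
      At S: no right child.
      Visit S.
    Visit L.
  At Y: go right to C.
    At C: go left to P.
      At P: no left child.
      At P: go right to T.
        At T: go left to H.
          H is a leaf — visit H.
        At T: no right child.
        Visit T.
      Visit P.
    At C: no right child.
    Visit C.
  Visit Y.
Visit X.
Full post-order sequence: J, Z, K, G, A, B, S, L, H, T, P, C, Y, X.

12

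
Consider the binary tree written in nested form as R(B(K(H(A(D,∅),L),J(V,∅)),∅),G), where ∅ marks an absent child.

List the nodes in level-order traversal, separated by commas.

Level-order visits nodes level by level from the root, left to right within each level.
Level 0: R
Level 1: B, G
Level 2: K
Level 3: H, J
Level 4: A, L, V
Level 5: D

R, B, G, K, H, J, A, L, V, D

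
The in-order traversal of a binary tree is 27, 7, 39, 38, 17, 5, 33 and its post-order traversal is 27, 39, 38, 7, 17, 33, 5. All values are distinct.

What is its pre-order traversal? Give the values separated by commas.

The last element of post-order is the root; it splits in-order into left and right subtrees.
Root 5: left subtree has 5 nodes {27, 7, 39, 38, 17}, right has 1 {33}.
  Root 17: left subtree has 4 nodes {27, 7, 39, 38}, right has 0 { }.
    Root 7: left subtree has 1 node {27}, right has 2 {39, 38}.
      Root 38: left subtree has 1 node {39}, right has 0 { }.

5, 17, 7, 27, 38, 39, 33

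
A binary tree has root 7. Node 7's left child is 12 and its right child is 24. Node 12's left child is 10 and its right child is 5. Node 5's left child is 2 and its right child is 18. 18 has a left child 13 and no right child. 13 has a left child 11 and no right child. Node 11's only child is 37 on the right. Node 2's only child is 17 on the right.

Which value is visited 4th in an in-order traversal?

In-order visits the left subtree, then the node, then the right subtree.
At 7: go left to 12.
  At 12: go left to 10.
    10 is a leaf — visit 10.
  Visit 12.
  At 12: go right to 5.
    At 5: go left to 2.
      At 2: no left child.
      Visit 2.
      At 2: go right to 17.
        17 is a leaf — visit 17.
    Visit 5.
    At 5: go right to 18.
      At 18: go left to 13.
        At 13: go left to 11.
          At 11: no left child.
          Visit 11.
          At 11: go right to 37.
            37 is a leaf — visit 37.
        Visit 13.
        At 13: no right child.
      Visit 18.
      At 18: no right child.
Visit 7.
At 7: go right to 24.
  24 is a leaf — visit 24.
Full in-order sequence: 10, 12, 2, 17, 5, 11, 37, 13, 18, 7, 24.

17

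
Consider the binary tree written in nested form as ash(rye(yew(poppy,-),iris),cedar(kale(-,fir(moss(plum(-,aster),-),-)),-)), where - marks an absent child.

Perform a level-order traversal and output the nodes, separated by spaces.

ash rye cedar yew iris kale poppy fir moss plum aster

Level-order visits nodes level by level from the root, left to right within each level.
Level 0: ash
Level 1: rye, cedar
Level 2: yew, iris, kale
Level 3: poppy, fir
Level 4: moss
Level 5: plum
Level 6: aster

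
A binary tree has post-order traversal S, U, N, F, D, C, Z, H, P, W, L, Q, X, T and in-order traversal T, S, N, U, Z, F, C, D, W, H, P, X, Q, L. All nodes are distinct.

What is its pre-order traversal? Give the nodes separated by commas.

T, X, W, Z, N, S, U, C, F, D, P, H, Q, L

The last element of post-order is the root; it splits in-order into left and right subtrees.
Root T: left subtree has 0 nodes { }, right has 13 {S, N, U, Z, F, C, D, W, H, P, X, Q, L}.
  Root X: left subtree has 10 nodes {S, N, U, Z, F, C, D, W, H, P}, right has 2 {Q, L}.
    Root W: left subtree has 7 nodes {S, N, U, Z, F, C, D}, right has 2 {H, P}.
      Root Z: left subtree has 3 nodes {S, N, U}, right has 3 {F, C, D}.
        Root N: left subtree has 1 node {S}, right has 1 {U}.
        Root C: left subtree has 1 node {F}, right has 1 {D}.
      Root P: left subtree has 1 node {H}, right has 0 { }.
    Root Q: left subtree has 0 nodes { }, right has 1 {L}.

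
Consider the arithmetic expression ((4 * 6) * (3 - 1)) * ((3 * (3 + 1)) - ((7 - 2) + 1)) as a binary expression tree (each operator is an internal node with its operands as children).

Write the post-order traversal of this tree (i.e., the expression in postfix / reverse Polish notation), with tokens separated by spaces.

4 6 * 3 1 - * 3 3 1 + * 7 2 - 1 + - *

Post-order on an expression tree gives postfix notation: for each operator, emit left operand, right operand, then the operator.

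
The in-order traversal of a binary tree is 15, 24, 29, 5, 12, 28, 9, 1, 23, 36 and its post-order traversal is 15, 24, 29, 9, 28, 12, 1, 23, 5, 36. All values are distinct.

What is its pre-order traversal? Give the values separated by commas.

36, 5, 29, 24, 15, 23, 1, 12, 28, 9

The last element of post-order is the root; it splits in-order into left and right subtrees.
Root 36: left subtree has 9 nodes {15, 24, 29, 5, 12, 28, 9, 1, 23}, right has 0 { }.
  Root 5: left subtree has 3 nodes {15, 24, 29}, right has 5 {12, 28, 9, 1, 23}.
    Root 29: left subtree has 2 nodes {15, 24}, right has 0 { }.
      Root 24: left subtree has 1 node {15}, right has 0 { }.
    Root 23: left subtree has 4 nodes {12, 28, 9, 1}, right has 0 { }.
      Root 1: left subtree has 3 nodes {12, 28, 9}, right has 0 { }.
        Root 12: left subtree has 0 nodes { }, right has 2 {28, 9}.
          Root 28: left subtree has 0 nodes { }, right has 1 {9}.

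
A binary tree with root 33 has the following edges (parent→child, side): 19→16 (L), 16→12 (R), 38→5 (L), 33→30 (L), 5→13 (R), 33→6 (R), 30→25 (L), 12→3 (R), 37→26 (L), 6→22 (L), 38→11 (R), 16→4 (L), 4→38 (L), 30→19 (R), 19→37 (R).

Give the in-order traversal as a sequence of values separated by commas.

25, 30, 5, 13, 38, 11, 4, 16, 12, 3, 19, 26, 37, 33, 22, 6

In-order visits the left subtree, then the node, then the right subtree.
At 33: go left to 30.
  At 30: go left to 25.
    25 is a leaf — visit 25.
  Visit 30.
  At 30: go right to 19.
    At 19: go left to 16.
      At 16: go left to 4.
        At 4: go left to 38.
          At 38: go left to 5.
            At 5: no left child.
            Visit 5.
            At 5: go right to 13.
              13 is a leaf — visit 13.
          Visit 38.
          At 38: go right to 11.
            11 is a leaf — visit 11.
        Visit 4.
        At 4: no right child.
      Visit 16.
      At 16: go right to 12.
        At 12: no left child.
        Visit 12.
        At 12: go right to 3.
          3 is a leaf — visit 3.
    Visit 19.
    At 19: go right to 37.
      At 37: go left to 26.
        26 is a leaf — visit 26.
      Visit 37.
      At 37: no right child.
Visit 33.
At 33: go right to 6.
  At 6: go left to 22.
    22 is a leaf — visit 22.
  Visit 6.
  At 6: no right child.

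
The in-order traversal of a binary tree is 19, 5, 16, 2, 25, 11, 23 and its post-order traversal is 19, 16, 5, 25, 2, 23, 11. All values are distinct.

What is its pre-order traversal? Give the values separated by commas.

The last element of post-order is the root; it splits in-order into left and right subtrees.
Root 11: left subtree has 5 nodes {19, 5, 16, 2, 25}, right has 1 {23}.
  Root 2: left subtree has 3 nodes {19, 5, 16}, right has 1 {25}.
    Root 5: left subtree has 1 node {19}, right has 1 {16}.

11, 2, 5, 19, 16, 25, 23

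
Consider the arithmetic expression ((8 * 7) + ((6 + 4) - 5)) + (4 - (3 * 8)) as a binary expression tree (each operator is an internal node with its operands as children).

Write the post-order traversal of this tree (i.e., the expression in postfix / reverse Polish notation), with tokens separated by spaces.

Post-order on an expression tree gives postfix notation: for each operator, emit left operand, right operand, then the operator.

8 7 * 6 4 + 5 - + 4 3 8 * - +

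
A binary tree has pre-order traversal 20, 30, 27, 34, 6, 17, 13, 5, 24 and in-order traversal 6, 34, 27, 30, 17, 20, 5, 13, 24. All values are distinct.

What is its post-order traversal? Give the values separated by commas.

The first element of pre-order is the root; it splits in-order into left and right subtrees.
Root 20: left subtree has 5 nodes {6, 34, 27, 30, 17}, right has 3 {5, 13, 24}.
  Root 30: left subtree has 3 nodes {6, 34, 27}, right has 1 {17}.
    Root 27: left subtree has 2 nodes {6, 34}, right has 0 { }.
      Root 34: left subtree has 1 node {6}, right has 0 { }.
  Root 13: left subtree has 1 node {5}, right has 1 {24}.

6, 34, 27, 17, 30, 5, 24, 13, 20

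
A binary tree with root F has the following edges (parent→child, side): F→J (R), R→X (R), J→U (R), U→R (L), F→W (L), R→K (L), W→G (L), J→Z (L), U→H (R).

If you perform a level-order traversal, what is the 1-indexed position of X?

10

Level-order visits nodes level by level from the root, left to right within each level.
Level 0: F
Level 1: W, J
Level 2: G, Z, U
Level 3: R, H
Level 4: K, X
Full level-order sequence: F, W, J, G, Z, U, R, H, K, X.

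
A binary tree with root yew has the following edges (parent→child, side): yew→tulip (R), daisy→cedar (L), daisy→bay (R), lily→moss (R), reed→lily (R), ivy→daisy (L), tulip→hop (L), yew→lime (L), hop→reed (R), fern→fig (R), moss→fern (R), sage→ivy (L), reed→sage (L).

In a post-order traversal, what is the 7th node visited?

Post-order visits the left subtree, then the right subtree, then the node.
At yew: go left to lime.
  lime is a leaf — visit lime.
At yew: go right to tulip.
  At tulip: go left to hop.
    At hop: no left child.
    At hop: go right to reed.
      At reed: go left to sage.
        At sage: go left to ivy.
          At ivy: go left to daisy.
            At daisy: go left to cedar.
              cedar is a leaf — visit cedar.
            At daisy: go right to bay.
              bay is a leaf — visit bay.
            Visit daisy.
          At ivy: no right child.
          Visit ivy.
        At sage: no right child.
        Visit sage.
      At reed: go right to lily.
        At lily: no left child.
        At lily: go right to moss.
          At moss: no left child.
          At moss: go right to fern.
            At fern: no left child.
            At fern: go right to fig.
              fig is a leaf — visit fig.
            Visit fern.
          Visit moss.
        Visit lily.
      Visit reed.
    Visit hop.
  At tulip: no right child.
  Visit tulip.
Visit yew.
Full post-order sequence: lime, cedar, bay, daisy, ivy, sage, fig, fern, moss, lily, reed, hop, tulip, yew.

fig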